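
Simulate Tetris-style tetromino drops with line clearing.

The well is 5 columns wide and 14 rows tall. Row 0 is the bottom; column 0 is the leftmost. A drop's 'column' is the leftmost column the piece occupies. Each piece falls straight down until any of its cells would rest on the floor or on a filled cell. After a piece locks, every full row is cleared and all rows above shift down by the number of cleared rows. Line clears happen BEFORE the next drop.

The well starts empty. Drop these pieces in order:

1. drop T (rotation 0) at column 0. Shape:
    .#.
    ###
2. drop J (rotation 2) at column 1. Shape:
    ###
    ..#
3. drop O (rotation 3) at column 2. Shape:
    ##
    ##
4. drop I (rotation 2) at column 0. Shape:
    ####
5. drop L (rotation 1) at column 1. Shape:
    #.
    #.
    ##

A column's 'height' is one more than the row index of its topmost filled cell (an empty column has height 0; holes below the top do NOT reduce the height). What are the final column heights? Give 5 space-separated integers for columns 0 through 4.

Drop 1: T rot0 at col 0 lands with bottom-row=0; cleared 0 line(s) (total 0); column heights now [1 2 1 0 0], max=2
Drop 2: J rot2 at col 1 lands with bottom-row=1; cleared 0 line(s) (total 0); column heights now [1 3 3 3 0], max=3
Drop 3: O rot3 at col 2 lands with bottom-row=3; cleared 0 line(s) (total 0); column heights now [1 3 5 5 0], max=5
Drop 4: I rot2 at col 0 lands with bottom-row=5; cleared 0 line(s) (total 0); column heights now [6 6 6 6 0], max=6
Drop 5: L rot1 at col 1 lands with bottom-row=6; cleared 0 line(s) (total 0); column heights now [6 9 7 6 0], max=9

Answer: 6 9 7 6 0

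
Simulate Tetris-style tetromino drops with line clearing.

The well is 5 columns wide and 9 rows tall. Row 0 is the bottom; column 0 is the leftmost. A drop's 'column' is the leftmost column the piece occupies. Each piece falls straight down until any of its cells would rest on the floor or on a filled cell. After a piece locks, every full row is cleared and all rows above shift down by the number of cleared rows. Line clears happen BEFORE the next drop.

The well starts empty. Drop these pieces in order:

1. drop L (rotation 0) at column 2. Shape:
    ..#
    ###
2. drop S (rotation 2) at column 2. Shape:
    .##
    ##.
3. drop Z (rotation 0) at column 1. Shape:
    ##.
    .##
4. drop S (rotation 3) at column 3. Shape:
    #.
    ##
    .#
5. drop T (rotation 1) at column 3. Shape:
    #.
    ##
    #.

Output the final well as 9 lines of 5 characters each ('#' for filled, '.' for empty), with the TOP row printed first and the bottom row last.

Answer: ...#.
...##
...#.
...#.
.####
..###
...##
..###
..###

Derivation:
Drop 1: L rot0 at col 2 lands with bottom-row=0; cleared 0 line(s) (total 0); column heights now [0 0 1 1 2], max=2
Drop 2: S rot2 at col 2 lands with bottom-row=1; cleared 0 line(s) (total 0); column heights now [0 0 2 3 3], max=3
Drop 3: Z rot0 at col 1 lands with bottom-row=3; cleared 0 line(s) (total 0); column heights now [0 5 5 4 3], max=5
Drop 4: S rot3 at col 3 lands with bottom-row=3; cleared 0 line(s) (total 0); column heights now [0 5 5 6 5], max=6
Drop 5: T rot1 at col 3 lands with bottom-row=6; cleared 0 line(s) (total 0); column heights now [0 5 5 9 8], max=9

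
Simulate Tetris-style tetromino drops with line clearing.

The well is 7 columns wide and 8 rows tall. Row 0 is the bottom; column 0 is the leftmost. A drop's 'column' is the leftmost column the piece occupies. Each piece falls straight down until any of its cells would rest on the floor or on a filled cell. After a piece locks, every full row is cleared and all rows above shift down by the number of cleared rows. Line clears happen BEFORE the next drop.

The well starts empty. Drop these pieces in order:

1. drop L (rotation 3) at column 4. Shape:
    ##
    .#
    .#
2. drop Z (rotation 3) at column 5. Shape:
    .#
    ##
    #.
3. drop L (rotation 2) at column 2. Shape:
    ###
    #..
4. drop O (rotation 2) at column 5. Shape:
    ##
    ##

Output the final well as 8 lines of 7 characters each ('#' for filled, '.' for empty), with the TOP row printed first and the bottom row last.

Answer: .....##
.....##
......#
.....##
..####.
..#.##.
.....#.
.....#.

Derivation:
Drop 1: L rot3 at col 4 lands with bottom-row=0; cleared 0 line(s) (total 0); column heights now [0 0 0 0 3 3 0], max=3
Drop 2: Z rot3 at col 5 lands with bottom-row=3; cleared 0 line(s) (total 0); column heights now [0 0 0 0 3 5 6], max=6
Drop 3: L rot2 at col 2 lands with bottom-row=2; cleared 0 line(s) (total 0); column heights now [0 0 4 4 4 5 6], max=6
Drop 4: O rot2 at col 5 lands with bottom-row=6; cleared 0 line(s) (total 0); column heights now [0 0 4 4 4 8 8], max=8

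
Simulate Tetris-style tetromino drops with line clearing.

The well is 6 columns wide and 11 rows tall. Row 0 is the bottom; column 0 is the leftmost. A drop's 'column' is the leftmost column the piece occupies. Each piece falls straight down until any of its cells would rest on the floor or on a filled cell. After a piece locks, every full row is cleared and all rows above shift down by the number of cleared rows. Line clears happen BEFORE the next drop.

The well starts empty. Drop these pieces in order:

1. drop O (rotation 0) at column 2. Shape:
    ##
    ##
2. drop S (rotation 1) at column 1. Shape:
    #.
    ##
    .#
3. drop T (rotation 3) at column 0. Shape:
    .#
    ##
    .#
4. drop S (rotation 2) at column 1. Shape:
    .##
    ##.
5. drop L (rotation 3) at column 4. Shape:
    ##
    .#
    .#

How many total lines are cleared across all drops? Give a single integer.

Answer: 0

Derivation:
Drop 1: O rot0 at col 2 lands with bottom-row=0; cleared 0 line(s) (total 0); column heights now [0 0 2 2 0 0], max=2
Drop 2: S rot1 at col 1 lands with bottom-row=2; cleared 0 line(s) (total 0); column heights now [0 5 4 2 0 0], max=5
Drop 3: T rot3 at col 0 lands with bottom-row=5; cleared 0 line(s) (total 0); column heights now [7 8 4 2 0 0], max=8
Drop 4: S rot2 at col 1 lands with bottom-row=8; cleared 0 line(s) (total 0); column heights now [7 9 10 10 0 0], max=10
Drop 5: L rot3 at col 4 lands with bottom-row=0; cleared 0 line(s) (total 0); column heights now [7 9 10 10 3 3], max=10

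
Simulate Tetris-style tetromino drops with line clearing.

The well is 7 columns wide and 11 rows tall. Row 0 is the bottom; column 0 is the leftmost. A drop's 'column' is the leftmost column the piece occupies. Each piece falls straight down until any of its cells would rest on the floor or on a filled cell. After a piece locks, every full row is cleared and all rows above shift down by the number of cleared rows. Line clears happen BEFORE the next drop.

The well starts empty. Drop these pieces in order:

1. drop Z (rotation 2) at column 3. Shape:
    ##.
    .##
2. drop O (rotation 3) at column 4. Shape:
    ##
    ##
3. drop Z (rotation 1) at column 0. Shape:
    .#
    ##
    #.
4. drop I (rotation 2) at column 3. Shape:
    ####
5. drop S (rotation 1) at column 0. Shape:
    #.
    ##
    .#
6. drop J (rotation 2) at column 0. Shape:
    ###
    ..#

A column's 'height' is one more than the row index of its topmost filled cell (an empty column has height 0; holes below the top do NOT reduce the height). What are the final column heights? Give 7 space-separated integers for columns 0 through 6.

Answer: 7 7 7 5 5 5 5

Derivation:
Drop 1: Z rot2 at col 3 lands with bottom-row=0; cleared 0 line(s) (total 0); column heights now [0 0 0 2 2 1 0], max=2
Drop 2: O rot3 at col 4 lands with bottom-row=2; cleared 0 line(s) (total 0); column heights now [0 0 0 2 4 4 0], max=4
Drop 3: Z rot1 at col 0 lands with bottom-row=0; cleared 0 line(s) (total 0); column heights now [2 3 0 2 4 4 0], max=4
Drop 4: I rot2 at col 3 lands with bottom-row=4; cleared 0 line(s) (total 0); column heights now [2 3 0 5 5 5 5], max=5
Drop 5: S rot1 at col 0 lands with bottom-row=3; cleared 0 line(s) (total 0); column heights now [6 5 0 5 5 5 5], max=6
Drop 6: J rot2 at col 0 lands with bottom-row=5; cleared 0 line(s) (total 0); column heights now [7 7 7 5 5 5 5], max=7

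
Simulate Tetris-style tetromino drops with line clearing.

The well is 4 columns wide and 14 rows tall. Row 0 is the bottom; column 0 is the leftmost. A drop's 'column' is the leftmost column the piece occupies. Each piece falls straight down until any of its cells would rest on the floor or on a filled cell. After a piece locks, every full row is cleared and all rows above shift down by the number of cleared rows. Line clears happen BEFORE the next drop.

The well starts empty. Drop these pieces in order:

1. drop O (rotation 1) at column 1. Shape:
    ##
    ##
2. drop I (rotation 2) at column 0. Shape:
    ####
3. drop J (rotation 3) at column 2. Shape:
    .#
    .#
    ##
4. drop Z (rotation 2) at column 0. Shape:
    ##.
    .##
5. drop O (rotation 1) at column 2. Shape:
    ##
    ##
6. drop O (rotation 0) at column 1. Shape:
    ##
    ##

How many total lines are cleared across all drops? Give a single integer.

Answer: 1

Derivation:
Drop 1: O rot1 at col 1 lands with bottom-row=0; cleared 0 line(s) (total 0); column heights now [0 2 2 0], max=2
Drop 2: I rot2 at col 0 lands with bottom-row=2; cleared 1 line(s) (total 1); column heights now [0 2 2 0], max=2
Drop 3: J rot3 at col 2 lands with bottom-row=2; cleared 0 line(s) (total 1); column heights now [0 2 3 5], max=5
Drop 4: Z rot2 at col 0 lands with bottom-row=3; cleared 0 line(s) (total 1); column heights now [5 5 4 5], max=5
Drop 5: O rot1 at col 2 lands with bottom-row=5; cleared 0 line(s) (total 1); column heights now [5 5 7 7], max=7
Drop 6: O rot0 at col 1 lands with bottom-row=7; cleared 0 line(s) (total 1); column heights now [5 9 9 7], max=9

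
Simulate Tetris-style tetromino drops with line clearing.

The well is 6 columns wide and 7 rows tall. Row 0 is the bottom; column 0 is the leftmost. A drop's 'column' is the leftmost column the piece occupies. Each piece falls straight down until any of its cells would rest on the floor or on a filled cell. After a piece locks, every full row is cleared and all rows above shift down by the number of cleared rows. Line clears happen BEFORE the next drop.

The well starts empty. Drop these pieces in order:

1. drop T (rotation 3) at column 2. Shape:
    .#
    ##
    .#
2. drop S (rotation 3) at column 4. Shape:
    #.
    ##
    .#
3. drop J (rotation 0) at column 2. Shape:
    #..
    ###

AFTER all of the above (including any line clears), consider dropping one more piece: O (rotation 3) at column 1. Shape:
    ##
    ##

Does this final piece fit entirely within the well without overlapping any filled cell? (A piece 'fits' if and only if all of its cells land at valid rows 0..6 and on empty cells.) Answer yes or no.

Drop 1: T rot3 at col 2 lands with bottom-row=0; cleared 0 line(s) (total 0); column heights now [0 0 2 3 0 0], max=3
Drop 2: S rot3 at col 4 lands with bottom-row=0; cleared 0 line(s) (total 0); column heights now [0 0 2 3 3 2], max=3
Drop 3: J rot0 at col 2 lands with bottom-row=3; cleared 0 line(s) (total 0); column heights now [0 0 5 4 4 2], max=5
Test piece O rot3 at col 1 (width 2): heights before test = [0 0 5 4 4 2]; fits = True

Answer: yes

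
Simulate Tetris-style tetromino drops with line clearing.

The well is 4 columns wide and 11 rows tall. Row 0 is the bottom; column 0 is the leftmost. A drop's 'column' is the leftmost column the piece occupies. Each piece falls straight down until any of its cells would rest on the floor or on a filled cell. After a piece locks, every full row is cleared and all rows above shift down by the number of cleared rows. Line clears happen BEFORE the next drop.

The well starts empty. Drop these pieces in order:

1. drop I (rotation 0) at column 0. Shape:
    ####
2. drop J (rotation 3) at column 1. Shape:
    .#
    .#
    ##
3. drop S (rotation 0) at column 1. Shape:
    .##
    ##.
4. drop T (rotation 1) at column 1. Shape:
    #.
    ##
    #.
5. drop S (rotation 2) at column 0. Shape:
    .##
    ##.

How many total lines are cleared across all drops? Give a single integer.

Drop 1: I rot0 at col 0 lands with bottom-row=0; cleared 1 line(s) (total 1); column heights now [0 0 0 0], max=0
Drop 2: J rot3 at col 1 lands with bottom-row=0; cleared 0 line(s) (total 1); column heights now [0 1 3 0], max=3
Drop 3: S rot0 at col 1 lands with bottom-row=3; cleared 0 line(s) (total 1); column heights now [0 4 5 5], max=5
Drop 4: T rot1 at col 1 lands with bottom-row=4; cleared 0 line(s) (total 1); column heights now [0 7 6 5], max=7
Drop 5: S rot2 at col 0 lands with bottom-row=7; cleared 0 line(s) (total 1); column heights now [8 9 9 5], max=9

Answer: 1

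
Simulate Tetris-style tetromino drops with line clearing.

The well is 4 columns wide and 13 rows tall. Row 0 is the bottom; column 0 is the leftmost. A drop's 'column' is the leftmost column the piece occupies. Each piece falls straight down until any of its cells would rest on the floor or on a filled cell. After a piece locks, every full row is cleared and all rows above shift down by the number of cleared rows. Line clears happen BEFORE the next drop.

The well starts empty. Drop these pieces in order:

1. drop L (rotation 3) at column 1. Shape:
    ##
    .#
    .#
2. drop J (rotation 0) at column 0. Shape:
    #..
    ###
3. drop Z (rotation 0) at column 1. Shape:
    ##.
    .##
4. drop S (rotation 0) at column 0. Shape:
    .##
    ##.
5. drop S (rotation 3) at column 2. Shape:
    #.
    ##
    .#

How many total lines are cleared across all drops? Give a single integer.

Answer: 0

Derivation:
Drop 1: L rot3 at col 1 lands with bottom-row=0; cleared 0 line(s) (total 0); column heights now [0 3 3 0], max=3
Drop 2: J rot0 at col 0 lands with bottom-row=3; cleared 0 line(s) (total 0); column heights now [5 4 4 0], max=5
Drop 3: Z rot0 at col 1 lands with bottom-row=4; cleared 0 line(s) (total 0); column heights now [5 6 6 5], max=6
Drop 4: S rot0 at col 0 lands with bottom-row=6; cleared 0 line(s) (total 0); column heights now [7 8 8 5], max=8
Drop 5: S rot3 at col 2 lands with bottom-row=7; cleared 0 line(s) (total 0); column heights now [7 8 10 9], max=10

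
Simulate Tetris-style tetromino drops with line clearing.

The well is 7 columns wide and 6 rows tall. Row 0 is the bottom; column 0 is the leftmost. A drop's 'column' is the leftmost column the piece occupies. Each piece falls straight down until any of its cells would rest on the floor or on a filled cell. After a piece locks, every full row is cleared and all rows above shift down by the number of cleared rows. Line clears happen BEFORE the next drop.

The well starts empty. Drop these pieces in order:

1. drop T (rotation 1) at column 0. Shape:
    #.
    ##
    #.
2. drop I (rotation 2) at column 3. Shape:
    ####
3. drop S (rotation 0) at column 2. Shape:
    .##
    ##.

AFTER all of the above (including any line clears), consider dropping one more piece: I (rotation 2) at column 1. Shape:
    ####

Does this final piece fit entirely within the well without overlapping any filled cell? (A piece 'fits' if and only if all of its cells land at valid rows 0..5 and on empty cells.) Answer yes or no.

Answer: yes

Derivation:
Drop 1: T rot1 at col 0 lands with bottom-row=0; cleared 0 line(s) (total 0); column heights now [3 2 0 0 0 0 0], max=3
Drop 2: I rot2 at col 3 lands with bottom-row=0; cleared 0 line(s) (total 0); column heights now [3 2 0 1 1 1 1], max=3
Drop 3: S rot0 at col 2 lands with bottom-row=1; cleared 0 line(s) (total 0); column heights now [3 2 2 3 3 1 1], max=3
Test piece I rot2 at col 1 (width 4): heights before test = [3 2 2 3 3 1 1]; fits = True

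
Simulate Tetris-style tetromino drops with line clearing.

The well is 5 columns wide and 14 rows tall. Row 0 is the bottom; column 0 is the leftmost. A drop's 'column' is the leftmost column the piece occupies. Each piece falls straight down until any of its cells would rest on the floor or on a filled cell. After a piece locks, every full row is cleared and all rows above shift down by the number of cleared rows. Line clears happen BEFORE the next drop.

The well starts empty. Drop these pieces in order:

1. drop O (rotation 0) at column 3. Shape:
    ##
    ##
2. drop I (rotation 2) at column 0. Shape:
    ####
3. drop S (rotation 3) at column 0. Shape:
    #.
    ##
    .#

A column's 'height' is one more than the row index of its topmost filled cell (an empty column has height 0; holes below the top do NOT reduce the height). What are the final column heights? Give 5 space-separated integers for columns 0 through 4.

Answer: 6 5 3 3 2

Derivation:
Drop 1: O rot0 at col 3 lands with bottom-row=0; cleared 0 line(s) (total 0); column heights now [0 0 0 2 2], max=2
Drop 2: I rot2 at col 0 lands with bottom-row=2; cleared 0 line(s) (total 0); column heights now [3 3 3 3 2], max=3
Drop 3: S rot3 at col 0 lands with bottom-row=3; cleared 0 line(s) (total 0); column heights now [6 5 3 3 2], max=6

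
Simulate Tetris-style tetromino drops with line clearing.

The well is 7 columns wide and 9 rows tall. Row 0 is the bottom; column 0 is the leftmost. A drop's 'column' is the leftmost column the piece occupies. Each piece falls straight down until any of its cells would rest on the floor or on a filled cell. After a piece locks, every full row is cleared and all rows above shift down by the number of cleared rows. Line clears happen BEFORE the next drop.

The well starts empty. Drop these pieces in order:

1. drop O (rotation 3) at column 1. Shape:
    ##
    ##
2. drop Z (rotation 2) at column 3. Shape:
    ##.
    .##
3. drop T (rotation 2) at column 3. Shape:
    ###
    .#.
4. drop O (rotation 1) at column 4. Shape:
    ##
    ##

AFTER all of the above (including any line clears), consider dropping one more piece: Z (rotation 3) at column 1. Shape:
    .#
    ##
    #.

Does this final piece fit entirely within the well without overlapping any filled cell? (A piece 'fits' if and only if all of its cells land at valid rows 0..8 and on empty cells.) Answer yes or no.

Answer: yes

Derivation:
Drop 1: O rot3 at col 1 lands with bottom-row=0; cleared 0 line(s) (total 0); column heights now [0 2 2 0 0 0 0], max=2
Drop 2: Z rot2 at col 3 lands with bottom-row=0; cleared 0 line(s) (total 0); column heights now [0 2 2 2 2 1 0], max=2
Drop 3: T rot2 at col 3 lands with bottom-row=2; cleared 0 line(s) (total 0); column heights now [0 2 2 4 4 4 0], max=4
Drop 4: O rot1 at col 4 lands with bottom-row=4; cleared 0 line(s) (total 0); column heights now [0 2 2 4 6 6 0], max=6
Test piece Z rot3 at col 1 (width 2): heights before test = [0 2 2 4 6 6 0]; fits = True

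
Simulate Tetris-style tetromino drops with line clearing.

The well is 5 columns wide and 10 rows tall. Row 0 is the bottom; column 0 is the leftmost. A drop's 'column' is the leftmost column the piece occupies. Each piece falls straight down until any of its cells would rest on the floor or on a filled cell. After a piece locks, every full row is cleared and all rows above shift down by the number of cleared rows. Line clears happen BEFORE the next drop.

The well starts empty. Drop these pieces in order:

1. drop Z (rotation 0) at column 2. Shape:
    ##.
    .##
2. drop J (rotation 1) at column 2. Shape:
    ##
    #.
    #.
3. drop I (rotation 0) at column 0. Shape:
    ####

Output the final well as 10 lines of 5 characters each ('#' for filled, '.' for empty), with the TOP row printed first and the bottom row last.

Answer: .....
.....
.....
.....
####.
..##.
..#..
..#..
..##.
...##

Derivation:
Drop 1: Z rot0 at col 2 lands with bottom-row=0; cleared 0 line(s) (total 0); column heights now [0 0 2 2 1], max=2
Drop 2: J rot1 at col 2 lands with bottom-row=2; cleared 0 line(s) (total 0); column heights now [0 0 5 5 1], max=5
Drop 3: I rot0 at col 0 lands with bottom-row=5; cleared 0 line(s) (total 0); column heights now [6 6 6 6 1], max=6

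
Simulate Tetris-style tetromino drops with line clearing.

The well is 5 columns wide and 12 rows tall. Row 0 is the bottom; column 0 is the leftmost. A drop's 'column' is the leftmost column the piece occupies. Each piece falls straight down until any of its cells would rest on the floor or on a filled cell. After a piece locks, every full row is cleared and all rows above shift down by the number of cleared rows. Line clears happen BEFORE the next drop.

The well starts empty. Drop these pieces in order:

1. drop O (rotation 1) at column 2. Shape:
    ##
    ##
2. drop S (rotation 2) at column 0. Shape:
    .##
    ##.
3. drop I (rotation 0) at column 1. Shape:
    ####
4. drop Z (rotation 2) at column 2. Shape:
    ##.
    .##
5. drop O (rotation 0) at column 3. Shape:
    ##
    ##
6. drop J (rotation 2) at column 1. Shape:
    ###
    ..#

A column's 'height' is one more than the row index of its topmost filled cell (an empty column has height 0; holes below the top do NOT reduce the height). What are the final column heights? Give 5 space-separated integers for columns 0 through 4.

Answer: 2 10 10 10 8

Derivation:
Drop 1: O rot1 at col 2 lands with bottom-row=0; cleared 0 line(s) (total 0); column heights now [0 0 2 2 0], max=2
Drop 2: S rot2 at col 0 lands with bottom-row=1; cleared 0 line(s) (total 0); column heights now [2 3 3 2 0], max=3
Drop 3: I rot0 at col 1 lands with bottom-row=3; cleared 0 line(s) (total 0); column heights now [2 4 4 4 4], max=4
Drop 4: Z rot2 at col 2 lands with bottom-row=4; cleared 0 line(s) (total 0); column heights now [2 4 6 6 5], max=6
Drop 5: O rot0 at col 3 lands with bottom-row=6; cleared 0 line(s) (total 0); column heights now [2 4 6 8 8], max=8
Drop 6: J rot2 at col 1 lands with bottom-row=8; cleared 0 line(s) (total 0); column heights now [2 10 10 10 8], max=10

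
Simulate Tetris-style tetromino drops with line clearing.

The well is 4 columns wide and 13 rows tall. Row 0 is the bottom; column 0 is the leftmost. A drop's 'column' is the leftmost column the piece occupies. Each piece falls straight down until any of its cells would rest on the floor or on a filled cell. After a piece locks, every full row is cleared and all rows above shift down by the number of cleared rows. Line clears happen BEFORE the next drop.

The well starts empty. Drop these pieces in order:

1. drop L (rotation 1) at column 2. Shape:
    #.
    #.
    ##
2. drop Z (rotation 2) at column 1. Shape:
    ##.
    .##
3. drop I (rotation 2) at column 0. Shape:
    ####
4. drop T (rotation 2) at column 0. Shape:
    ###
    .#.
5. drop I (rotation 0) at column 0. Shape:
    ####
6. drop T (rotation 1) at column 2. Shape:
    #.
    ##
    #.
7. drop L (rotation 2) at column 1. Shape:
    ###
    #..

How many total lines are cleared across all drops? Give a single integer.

Answer: 2

Derivation:
Drop 1: L rot1 at col 2 lands with bottom-row=0; cleared 0 line(s) (total 0); column heights now [0 0 3 1], max=3
Drop 2: Z rot2 at col 1 lands with bottom-row=3; cleared 0 line(s) (total 0); column heights now [0 5 5 4], max=5
Drop 3: I rot2 at col 0 lands with bottom-row=5; cleared 1 line(s) (total 1); column heights now [0 5 5 4], max=5
Drop 4: T rot2 at col 0 lands with bottom-row=5; cleared 0 line(s) (total 1); column heights now [7 7 7 4], max=7
Drop 5: I rot0 at col 0 lands with bottom-row=7; cleared 1 line(s) (total 2); column heights now [7 7 7 4], max=7
Drop 6: T rot1 at col 2 lands with bottom-row=7; cleared 0 line(s) (total 2); column heights now [7 7 10 9], max=10
Drop 7: L rot2 at col 1 lands with bottom-row=9; cleared 0 line(s) (total 2); column heights now [7 11 11 11], max=11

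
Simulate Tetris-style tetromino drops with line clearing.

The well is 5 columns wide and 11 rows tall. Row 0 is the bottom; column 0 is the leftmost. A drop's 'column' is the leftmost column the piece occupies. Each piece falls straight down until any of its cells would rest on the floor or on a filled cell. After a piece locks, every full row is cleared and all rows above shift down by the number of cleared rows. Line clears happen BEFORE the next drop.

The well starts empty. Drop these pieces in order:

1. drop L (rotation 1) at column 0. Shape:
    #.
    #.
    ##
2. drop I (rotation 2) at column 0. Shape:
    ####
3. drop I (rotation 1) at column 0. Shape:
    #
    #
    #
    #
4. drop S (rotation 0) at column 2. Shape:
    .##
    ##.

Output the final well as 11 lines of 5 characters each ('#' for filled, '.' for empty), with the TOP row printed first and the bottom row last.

Answer: .....
.....
.....
#....
#....
#..##
#.##.
####.
#....
#....
##...

Derivation:
Drop 1: L rot1 at col 0 lands with bottom-row=0; cleared 0 line(s) (total 0); column heights now [3 1 0 0 0], max=3
Drop 2: I rot2 at col 0 lands with bottom-row=3; cleared 0 line(s) (total 0); column heights now [4 4 4 4 0], max=4
Drop 3: I rot1 at col 0 lands with bottom-row=4; cleared 0 line(s) (total 0); column heights now [8 4 4 4 0], max=8
Drop 4: S rot0 at col 2 lands with bottom-row=4; cleared 0 line(s) (total 0); column heights now [8 4 5 6 6], max=8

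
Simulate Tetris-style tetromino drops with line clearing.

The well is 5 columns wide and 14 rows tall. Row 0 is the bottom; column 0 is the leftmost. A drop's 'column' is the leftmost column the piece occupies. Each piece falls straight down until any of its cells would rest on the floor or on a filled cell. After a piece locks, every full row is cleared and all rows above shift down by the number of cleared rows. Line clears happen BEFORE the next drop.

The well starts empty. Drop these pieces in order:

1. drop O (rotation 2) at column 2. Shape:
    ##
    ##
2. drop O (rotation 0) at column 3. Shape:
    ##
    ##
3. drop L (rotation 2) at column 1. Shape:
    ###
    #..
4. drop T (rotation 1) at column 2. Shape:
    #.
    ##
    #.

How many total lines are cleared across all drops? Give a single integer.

Answer: 0

Derivation:
Drop 1: O rot2 at col 2 lands with bottom-row=0; cleared 0 line(s) (total 0); column heights now [0 0 2 2 0], max=2
Drop 2: O rot0 at col 3 lands with bottom-row=2; cleared 0 line(s) (total 0); column heights now [0 0 2 4 4], max=4
Drop 3: L rot2 at col 1 lands with bottom-row=3; cleared 0 line(s) (total 0); column heights now [0 5 5 5 4], max=5
Drop 4: T rot1 at col 2 lands with bottom-row=5; cleared 0 line(s) (total 0); column heights now [0 5 8 7 4], max=8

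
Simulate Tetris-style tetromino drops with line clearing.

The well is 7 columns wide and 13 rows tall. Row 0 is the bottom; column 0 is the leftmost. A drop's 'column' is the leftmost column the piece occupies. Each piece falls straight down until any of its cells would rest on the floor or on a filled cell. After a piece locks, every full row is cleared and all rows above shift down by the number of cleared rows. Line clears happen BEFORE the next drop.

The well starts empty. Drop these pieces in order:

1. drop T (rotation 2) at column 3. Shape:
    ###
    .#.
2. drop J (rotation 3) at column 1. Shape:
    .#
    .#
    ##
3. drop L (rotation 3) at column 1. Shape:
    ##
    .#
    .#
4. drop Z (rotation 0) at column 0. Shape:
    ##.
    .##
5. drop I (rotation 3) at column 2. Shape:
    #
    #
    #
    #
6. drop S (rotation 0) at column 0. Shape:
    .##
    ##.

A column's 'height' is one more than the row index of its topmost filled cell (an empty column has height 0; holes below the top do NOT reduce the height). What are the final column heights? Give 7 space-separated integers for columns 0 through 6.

Answer: 11 12 12 2 2 2 0

Derivation:
Drop 1: T rot2 at col 3 lands with bottom-row=0; cleared 0 line(s) (total 0); column heights now [0 0 0 2 2 2 0], max=2
Drop 2: J rot3 at col 1 lands with bottom-row=0; cleared 0 line(s) (total 0); column heights now [0 1 3 2 2 2 0], max=3
Drop 3: L rot3 at col 1 lands with bottom-row=3; cleared 0 line(s) (total 0); column heights now [0 6 6 2 2 2 0], max=6
Drop 4: Z rot0 at col 0 lands with bottom-row=6; cleared 0 line(s) (total 0); column heights now [8 8 7 2 2 2 0], max=8
Drop 5: I rot3 at col 2 lands with bottom-row=7; cleared 0 line(s) (total 0); column heights now [8 8 11 2 2 2 0], max=11
Drop 6: S rot0 at col 0 lands with bottom-row=10; cleared 0 line(s) (total 0); column heights now [11 12 12 2 2 2 0], max=12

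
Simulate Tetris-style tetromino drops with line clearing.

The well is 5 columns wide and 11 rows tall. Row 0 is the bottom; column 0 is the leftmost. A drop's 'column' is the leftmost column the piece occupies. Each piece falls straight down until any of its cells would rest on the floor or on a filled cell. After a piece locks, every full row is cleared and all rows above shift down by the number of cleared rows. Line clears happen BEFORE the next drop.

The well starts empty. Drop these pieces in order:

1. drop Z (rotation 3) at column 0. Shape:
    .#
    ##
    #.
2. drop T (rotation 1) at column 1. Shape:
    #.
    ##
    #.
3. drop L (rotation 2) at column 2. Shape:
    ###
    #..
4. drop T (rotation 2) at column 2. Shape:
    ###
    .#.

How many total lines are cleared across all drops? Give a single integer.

Drop 1: Z rot3 at col 0 lands with bottom-row=0; cleared 0 line(s) (total 0); column heights now [2 3 0 0 0], max=3
Drop 2: T rot1 at col 1 lands with bottom-row=3; cleared 0 line(s) (total 0); column heights now [2 6 5 0 0], max=6
Drop 3: L rot2 at col 2 lands with bottom-row=5; cleared 0 line(s) (total 0); column heights now [2 6 7 7 7], max=7
Drop 4: T rot2 at col 2 lands with bottom-row=7; cleared 0 line(s) (total 0); column heights now [2 6 9 9 9], max=9

Answer: 0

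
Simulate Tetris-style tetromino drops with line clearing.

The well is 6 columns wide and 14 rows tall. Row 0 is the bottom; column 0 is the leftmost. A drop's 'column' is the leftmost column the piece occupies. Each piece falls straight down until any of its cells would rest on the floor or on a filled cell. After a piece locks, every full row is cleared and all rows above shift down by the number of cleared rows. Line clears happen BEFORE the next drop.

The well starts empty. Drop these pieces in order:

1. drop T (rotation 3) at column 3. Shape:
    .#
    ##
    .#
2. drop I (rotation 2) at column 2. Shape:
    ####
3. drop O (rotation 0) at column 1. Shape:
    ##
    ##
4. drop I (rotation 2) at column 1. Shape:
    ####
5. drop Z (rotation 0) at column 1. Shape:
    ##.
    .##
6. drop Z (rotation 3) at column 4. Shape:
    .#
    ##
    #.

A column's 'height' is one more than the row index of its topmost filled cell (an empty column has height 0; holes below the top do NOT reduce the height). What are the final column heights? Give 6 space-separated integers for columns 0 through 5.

Answer: 0 9 9 8 9 10

Derivation:
Drop 1: T rot3 at col 3 lands with bottom-row=0; cleared 0 line(s) (total 0); column heights now [0 0 0 2 3 0], max=3
Drop 2: I rot2 at col 2 lands with bottom-row=3; cleared 0 line(s) (total 0); column heights now [0 0 4 4 4 4], max=4
Drop 3: O rot0 at col 1 lands with bottom-row=4; cleared 0 line(s) (total 0); column heights now [0 6 6 4 4 4], max=6
Drop 4: I rot2 at col 1 lands with bottom-row=6; cleared 0 line(s) (total 0); column heights now [0 7 7 7 7 4], max=7
Drop 5: Z rot0 at col 1 lands with bottom-row=7; cleared 0 line(s) (total 0); column heights now [0 9 9 8 7 4], max=9
Drop 6: Z rot3 at col 4 lands with bottom-row=7; cleared 0 line(s) (total 0); column heights now [0 9 9 8 9 10], max=10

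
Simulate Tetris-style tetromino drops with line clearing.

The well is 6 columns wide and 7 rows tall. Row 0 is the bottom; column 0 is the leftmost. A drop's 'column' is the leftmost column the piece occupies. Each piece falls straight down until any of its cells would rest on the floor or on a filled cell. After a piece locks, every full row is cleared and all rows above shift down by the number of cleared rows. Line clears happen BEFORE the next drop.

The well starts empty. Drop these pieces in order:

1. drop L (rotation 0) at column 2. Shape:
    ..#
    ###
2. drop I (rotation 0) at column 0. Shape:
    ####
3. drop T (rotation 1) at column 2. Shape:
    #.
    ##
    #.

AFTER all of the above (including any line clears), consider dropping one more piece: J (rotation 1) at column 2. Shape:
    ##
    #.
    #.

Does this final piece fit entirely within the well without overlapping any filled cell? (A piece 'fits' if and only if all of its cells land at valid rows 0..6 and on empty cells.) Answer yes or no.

Drop 1: L rot0 at col 2 lands with bottom-row=0; cleared 0 line(s) (total 0); column heights now [0 0 1 1 2 0], max=2
Drop 2: I rot0 at col 0 lands with bottom-row=1; cleared 0 line(s) (total 0); column heights now [2 2 2 2 2 0], max=2
Drop 3: T rot1 at col 2 lands with bottom-row=2; cleared 0 line(s) (total 0); column heights now [2 2 5 4 2 0], max=5
Test piece J rot1 at col 2 (width 2): heights before test = [2 2 5 4 2 0]; fits = False

Answer: no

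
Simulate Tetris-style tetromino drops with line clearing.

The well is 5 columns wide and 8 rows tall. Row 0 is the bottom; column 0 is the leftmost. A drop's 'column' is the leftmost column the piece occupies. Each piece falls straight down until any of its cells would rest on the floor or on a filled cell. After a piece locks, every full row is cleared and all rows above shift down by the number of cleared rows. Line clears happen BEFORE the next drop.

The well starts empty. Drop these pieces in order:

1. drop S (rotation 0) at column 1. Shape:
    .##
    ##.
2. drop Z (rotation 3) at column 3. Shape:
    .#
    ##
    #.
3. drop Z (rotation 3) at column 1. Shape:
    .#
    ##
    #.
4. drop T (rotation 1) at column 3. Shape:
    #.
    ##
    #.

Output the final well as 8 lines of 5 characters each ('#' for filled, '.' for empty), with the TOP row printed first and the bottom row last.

Drop 1: S rot0 at col 1 lands with bottom-row=0; cleared 0 line(s) (total 0); column heights now [0 1 2 2 0], max=2
Drop 2: Z rot3 at col 3 lands with bottom-row=2; cleared 0 line(s) (total 0); column heights now [0 1 2 4 5], max=5
Drop 3: Z rot3 at col 1 lands with bottom-row=1; cleared 0 line(s) (total 0); column heights now [0 3 4 4 5], max=5
Drop 4: T rot1 at col 3 lands with bottom-row=4; cleared 0 line(s) (total 0); column heights now [0 3 4 7 6], max=7

Answer: .....
...#.
...##
...##
..###
.###.
.###.
.##..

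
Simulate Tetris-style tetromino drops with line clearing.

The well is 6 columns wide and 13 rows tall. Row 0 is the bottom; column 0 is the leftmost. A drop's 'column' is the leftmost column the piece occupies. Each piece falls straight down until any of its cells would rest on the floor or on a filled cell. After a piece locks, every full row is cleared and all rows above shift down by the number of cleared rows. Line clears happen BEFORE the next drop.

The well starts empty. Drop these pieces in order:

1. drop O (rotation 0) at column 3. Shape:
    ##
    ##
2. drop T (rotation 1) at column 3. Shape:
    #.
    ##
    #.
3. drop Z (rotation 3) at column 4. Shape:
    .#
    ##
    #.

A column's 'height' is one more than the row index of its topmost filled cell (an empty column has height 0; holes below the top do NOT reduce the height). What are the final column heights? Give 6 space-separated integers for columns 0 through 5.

Answer: 0 0 0 5 6 7

Derivation:
Drop 1: O rot0 at col 3 lands with bottom-row=0; cleared 0 line(s) (total 0); column heights now [0 0 0 2 2 0], max=2
Drop 2: T rot1 at col 3 lands with bottom-row=2; cleared 0 line(s) (total 0); column heights now [0 0 0 5 4 0], max=5
Drop 3: Z rot3 at col 4 lands with bottom-row=4; cleared 0 line(s) (total 0); column heights now [0 0 0 5 6 7], max=7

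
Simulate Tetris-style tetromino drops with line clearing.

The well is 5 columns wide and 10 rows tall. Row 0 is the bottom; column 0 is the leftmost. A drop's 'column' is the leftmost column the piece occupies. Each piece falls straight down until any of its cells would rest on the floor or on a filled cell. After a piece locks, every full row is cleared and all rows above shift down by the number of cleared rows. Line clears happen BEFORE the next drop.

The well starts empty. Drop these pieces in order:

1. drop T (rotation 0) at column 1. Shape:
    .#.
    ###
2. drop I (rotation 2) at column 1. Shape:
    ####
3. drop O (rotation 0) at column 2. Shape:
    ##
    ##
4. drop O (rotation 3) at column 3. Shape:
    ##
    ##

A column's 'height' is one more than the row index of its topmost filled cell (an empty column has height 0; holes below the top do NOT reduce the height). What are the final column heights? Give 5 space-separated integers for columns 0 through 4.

Answer: 0 3 5 7 7

Derivation:
Drop 1: T rot0 at col 1 lands with bottom-row=0; cleared 0 line(s) (total 0); column heights now [0 1 2 1 0], max=2
Drop 2: I rot2 at col 1 lands with bottom-row=2; cleared 0 line(s) (total 0); column heights now [0 3 3 3 3], max=3
Drop 3: O rot0 at col 2 lands with bottom-row=3; cleared 0 line(s) (total 0); column heights now [0 3 5 5 3], max=5
Drop 4: O rot3 at col 3 lands with bottom-row=5; cleared 0 line(s) (total 0); column heights now [0 3 5 7 7], max=7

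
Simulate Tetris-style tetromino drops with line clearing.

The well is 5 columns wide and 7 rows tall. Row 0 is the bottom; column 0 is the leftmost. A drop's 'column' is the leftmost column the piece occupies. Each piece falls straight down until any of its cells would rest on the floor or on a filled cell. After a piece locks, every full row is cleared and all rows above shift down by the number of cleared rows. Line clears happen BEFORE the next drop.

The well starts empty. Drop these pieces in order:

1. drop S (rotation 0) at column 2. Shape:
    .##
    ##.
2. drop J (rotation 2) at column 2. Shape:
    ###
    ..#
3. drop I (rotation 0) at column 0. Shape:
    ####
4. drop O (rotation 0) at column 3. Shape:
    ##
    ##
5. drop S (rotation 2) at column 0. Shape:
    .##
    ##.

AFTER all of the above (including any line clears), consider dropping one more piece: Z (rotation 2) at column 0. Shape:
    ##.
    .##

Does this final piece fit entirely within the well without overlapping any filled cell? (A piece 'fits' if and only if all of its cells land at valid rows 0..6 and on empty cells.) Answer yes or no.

Answer: no

Derivation:
Drop 1: S rot0 at col 2 lands with bottom-row=0; cleared 0 line(s) (total 0); column heights now [0 0 1 2 2], max=2
Drop 2: J rot2 at col 2 lands with bottom-row=2; cleared 0 line(s) (total 0); column heights now [0 0 4 4 4], max=4
Drop 3: I rot0 at col 0 lands with bottom-row=4; cleared 0 line(s) (total 0); column heights now [5 5 5 5 4], max=5
Drop 4: O rot0 at col 3 lands with bottom-row=5; cleared 0 line(s) (total 0); column heights now [5 5 5 7 7], max=7
Drop 5: S rot2 at col 0 lands with bottom-row=5; cleared 0 line(s) (total 0); column heights now [6 7 7 7 7], max=7
Test piece Z rot2 at col 0 (width 3): heights before test = [6 7 7 7 7]; fits = False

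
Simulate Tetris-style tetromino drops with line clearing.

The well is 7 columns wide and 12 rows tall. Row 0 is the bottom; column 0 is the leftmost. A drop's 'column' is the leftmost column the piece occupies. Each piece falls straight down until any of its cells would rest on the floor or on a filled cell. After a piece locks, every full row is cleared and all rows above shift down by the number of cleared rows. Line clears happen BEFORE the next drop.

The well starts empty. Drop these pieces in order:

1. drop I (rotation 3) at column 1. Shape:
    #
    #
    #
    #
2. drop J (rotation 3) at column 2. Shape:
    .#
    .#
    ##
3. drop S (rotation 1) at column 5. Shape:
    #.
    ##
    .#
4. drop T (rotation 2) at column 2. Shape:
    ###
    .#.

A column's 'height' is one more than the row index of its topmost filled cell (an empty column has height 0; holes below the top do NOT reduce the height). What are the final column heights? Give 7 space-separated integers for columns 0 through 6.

Drop 1: I rot3 at col 1 lands with bottom-row=0; cleared 0 line(s) (total 0); column heights now [0 4 0 0 0 0 0], max=4
Drop 2: J rot3 at col 2 lands with bottom-row=0; cleared 0 line(s) (total 0); column heights now [0 4 1 3 0 0 0], max=4
Drop 3: S rot1 at col 5 lands with bottom-row=0; cleared 0 line(s) (total 0); column heights now [0 4 1 3 0 3 2], max=4
Drop 4: T rot2 at col 2 lands with bottom-row=3; cleared 0 line(s) (total 0); column heights now [0 4 5 5 5 3 2], max=5

Answer: 0 4 5 5 5 3 2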